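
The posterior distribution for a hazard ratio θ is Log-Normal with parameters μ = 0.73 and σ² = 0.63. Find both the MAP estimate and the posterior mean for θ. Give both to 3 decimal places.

Mode = exp(μ − σ²) = exp(0.10) = 1.105.
Mean = exp(μ + σ²/2) = exp(1.045) = 2.843.
Right-skewed posterior ⇒ mode < mean.

θ_MAP = 1.105, E[θ|data] = 2.843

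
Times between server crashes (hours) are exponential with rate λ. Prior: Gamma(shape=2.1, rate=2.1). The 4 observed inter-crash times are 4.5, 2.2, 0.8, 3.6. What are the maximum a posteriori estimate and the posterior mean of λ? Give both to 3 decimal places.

Σ times = 11.1. Posterior: Gamma(shape = 2.1+4 = 6.1, rate = 2.1+11.1 = 13.2).
Mode = (α−1)/β = 5.1/13.2 = 0.386.
Mean = α/β = 6.1/13.2 = 0.462.

MAP = 0.386; posterior mean = 0.462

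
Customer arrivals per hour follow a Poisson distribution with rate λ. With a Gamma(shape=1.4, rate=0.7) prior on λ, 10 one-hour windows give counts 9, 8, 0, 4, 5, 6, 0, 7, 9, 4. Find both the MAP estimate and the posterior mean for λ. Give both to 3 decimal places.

MAP = 4.897; posterior mean = 4.991

Σ counts = 52. Posterior: Gamma(shape = 1.4+52 = 53.4, rate = 0.7+10 = 10.7).
Mode = (α−1)/β = 52.4/10.7 = 4.897.
Mean = α/β = 53.4/10.7 = 4.991.
Mean > mode: the posterior has a right tail.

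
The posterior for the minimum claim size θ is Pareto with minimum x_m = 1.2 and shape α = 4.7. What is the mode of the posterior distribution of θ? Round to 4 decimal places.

The Pareto density is strictly decreasing on [x_m, ∞), so the mode is x_m = 1.2000.
Mean = α·x_m/(α−1) = 4.7·1.2/3.7 = 1.5243.
This is the posterior mode — the MAP estimate.

1.2000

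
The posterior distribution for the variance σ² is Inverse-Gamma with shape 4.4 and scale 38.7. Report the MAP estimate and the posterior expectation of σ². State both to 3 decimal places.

Mode = β/(α+1) = 38.7/5.4 = 7.167.
Mean = β/(α−1) = 38.7/3.4 = 11.382.

MAP estimate = 7.167, posterior expectation = 11.382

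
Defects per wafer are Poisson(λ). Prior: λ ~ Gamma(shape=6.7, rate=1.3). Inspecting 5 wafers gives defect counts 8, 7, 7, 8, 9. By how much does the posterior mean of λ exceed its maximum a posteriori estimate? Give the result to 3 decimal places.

0.159

Σ counts = 39. Posterior: Gamma(shape = 6.7+39 = 45.7, rate = 1.3+5 = 6.3).
Mode = (α−1)/β = 44.7/6.3 = 7.095.
Mean = α/β = 45.7/6.3 = 7.254.
Difference = 7.254 − 7.095 = 0.159.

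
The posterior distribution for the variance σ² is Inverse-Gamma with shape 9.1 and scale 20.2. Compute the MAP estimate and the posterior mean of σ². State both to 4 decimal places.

Mode = β/(α+1) = 20.2/10.1 = 2.0000.
Mean = β/(α−1) = 20.2/8.1 = 2.4938.

MAP = 2.0000, posterior mean = 2.4938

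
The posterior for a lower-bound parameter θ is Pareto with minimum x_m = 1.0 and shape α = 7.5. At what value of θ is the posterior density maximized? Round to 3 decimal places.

1.000

The Pareto density is strictly decreasing on [x_m, ∞), so the mode is x_m = 1.000.
Mean = α·x_m/(α−1) = 7.5·1.0/6.5 = 1.154.
This is the posterior mode — the MAP estimate.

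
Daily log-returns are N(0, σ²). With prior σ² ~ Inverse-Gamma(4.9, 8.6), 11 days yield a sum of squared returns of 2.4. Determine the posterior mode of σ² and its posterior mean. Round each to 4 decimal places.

Posterior: Inverse-Gamma(shape = 4.9+11/2 = 10.4, scale = 8.6+2.4/2 = 9.8).
Mode = β/(α+1) = 9.8/11.4 = 0.8596.
Mean = β/(α−1) = 9.8/9.4 = 1.0426.
Mean > mode: the posterior has a right tail.

posterior mode = 0.8596, posterior mean = 1.0426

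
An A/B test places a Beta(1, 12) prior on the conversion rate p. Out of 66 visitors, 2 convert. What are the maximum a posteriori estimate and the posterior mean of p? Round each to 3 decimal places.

maximum a posteriori estimate = 0.026, posterior mean = 0.038

Posterior: Beta(1+2, 12+64) = Beta(3, 76).
Mode = (3−1)/(3+76−2) = 2/77 = 0.026.
Mean = 3/(3+76) = 3/79 = 0.038.
Mean > mode: the posterior has a right tail.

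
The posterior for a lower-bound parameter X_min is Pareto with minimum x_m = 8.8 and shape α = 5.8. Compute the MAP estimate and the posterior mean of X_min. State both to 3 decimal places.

X_min_MAP = 8.800, E[X_min|data] = 10.633

The Pareto density is strictly decreasing on [x_m, ∞), so the mode is x_m = 8.800.
Mean = α·x_m/(α−1) = 5.8·8.8/4.8 = 10.633.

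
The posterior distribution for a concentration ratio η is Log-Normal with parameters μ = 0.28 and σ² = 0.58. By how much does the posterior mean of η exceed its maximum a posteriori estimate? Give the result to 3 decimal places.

Mode = exp(μ − σ²) = exp(-0.30) = 0.741.
Mean = exp(μ + σ²/2) = exp(0.570) = 1.768.
Difference = 1.768 − 0.741 = 1.027.
Right-skewed posterior ⇒ mode < mean.

1.027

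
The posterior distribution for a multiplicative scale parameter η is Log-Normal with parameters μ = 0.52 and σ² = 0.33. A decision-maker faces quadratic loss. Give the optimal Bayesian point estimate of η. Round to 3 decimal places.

1.984

Mode = exp(μ − σ²) = exp(0.19) = 1.209.
Mean = exp(μ + σ²/2) = exp(0.685) = 1.984.
Quadratic loss ⇒ the optimal estimator is the posterior mean.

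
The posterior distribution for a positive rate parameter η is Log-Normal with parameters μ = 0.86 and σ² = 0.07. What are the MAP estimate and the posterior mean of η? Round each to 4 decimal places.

MAP = 2.2034, posterior mean = 2.4473

Mode = exp(μ − σ²) = exp(0.79) = 2.2034.
Mean = exp(μ + σ²/2) = exp(0.895) = 2.4473.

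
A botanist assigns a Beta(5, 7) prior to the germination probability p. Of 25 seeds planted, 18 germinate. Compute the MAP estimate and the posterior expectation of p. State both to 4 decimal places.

MAP = 0.6286, posterior mean = 0.6216

Posterior: Beta(5+18, 7+7) = Beta(23, 14).
Mode = (23−1)/(23+14−2) = 22/35 = 0.6286.
Mean = 23/(23+14) = 23/37 = 0.6216.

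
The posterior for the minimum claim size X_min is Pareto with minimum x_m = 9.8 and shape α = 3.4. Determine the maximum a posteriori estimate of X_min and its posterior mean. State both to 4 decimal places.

The Pareto density is strictly decreasing on [x_m, ∞), so the mode is x_m = 9.8000.
Mean = α·x_m/(α−1) = 3.4·9.8/2.4 = 13.8833.
Mean > mode: the posterior has a right tail.

maximum a posteriori estimate = 9.8000, posterior mean = 13.8833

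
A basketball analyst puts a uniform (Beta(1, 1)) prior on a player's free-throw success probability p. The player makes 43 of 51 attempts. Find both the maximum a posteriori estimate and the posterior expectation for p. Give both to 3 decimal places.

Posterior: Beta(1+43, 1+8) = Beta(44, 9).
Mode = (44−1)/(44+9−2) = 43/51 = 0.843.
With a flat prior the MAP equals the MLE, 43/51.
Mean = 44/(44+9) = 44/53 = 0.830.

MAP: 0.843. Posterior mean: 0.830.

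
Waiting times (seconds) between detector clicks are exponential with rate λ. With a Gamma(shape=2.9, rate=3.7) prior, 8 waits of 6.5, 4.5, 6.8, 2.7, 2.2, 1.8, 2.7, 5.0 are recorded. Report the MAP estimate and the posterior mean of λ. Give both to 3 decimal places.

MAP: 0.276. Posterior mean: 0.304.

Σ times = 32.2. Posterior: Gamma(shape = 2.9+8 = 10.9, rate = 3.7+32.2 = 35.9).
Mode = (α−1)/β = 9.9/35.9 = 0.276.
Mean = α/β = 10.9/35.9 = 0.304.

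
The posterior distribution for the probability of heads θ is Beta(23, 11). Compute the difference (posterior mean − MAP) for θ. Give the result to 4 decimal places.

-0.0110

Mode = (23−1)/(23+11−2) = 22/32 = 0.6875.
Mean = 23/(23+11) = 23/34 = 0.6765.
Difference = 0.6765 − 0.6875 = -0.0110.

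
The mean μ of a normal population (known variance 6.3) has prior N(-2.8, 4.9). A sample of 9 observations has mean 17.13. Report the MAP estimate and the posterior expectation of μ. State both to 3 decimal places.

μ_MAP = 14.639, E[μ|data] = 14.639

Posterior for μ is Normal. Precision-weighted mean: (1/4.9·-2.8 + 9/6.3·17.13) / (1/4.9 + 9/6.3) = 14.639.
A Normal posterior is symmetric, so mode = mean.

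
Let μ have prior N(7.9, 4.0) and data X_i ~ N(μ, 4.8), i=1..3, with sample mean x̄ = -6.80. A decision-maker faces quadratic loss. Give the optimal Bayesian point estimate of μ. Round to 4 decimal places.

Posterior for μ is Normal. Precision-weighted mean: (1/4.0·7.9 + 3/4.8·-6.80) / (1/4.0 + 3/4.8) = -2.6000.
A Normal posterior is symmetric, so mode = mean.
Quadratic loss ⇒ the optimal estimator is the posterior mean.

-2.6000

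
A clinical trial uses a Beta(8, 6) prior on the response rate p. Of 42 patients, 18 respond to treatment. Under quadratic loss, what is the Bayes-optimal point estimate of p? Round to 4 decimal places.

0.4643

Posterior: Beta(8+18, 6+24) = Beta(26, 30).
Mode = (26−1)/(26+30−2) = 25/54 = 0.4630.
Mean = 26/(26+30) = 26/56 = 0.4643.
Quadratic loss ⇒ the optimal estimator is the posterior mean.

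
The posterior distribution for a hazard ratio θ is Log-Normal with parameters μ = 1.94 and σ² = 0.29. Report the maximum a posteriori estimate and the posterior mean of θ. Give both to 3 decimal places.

Mode = exp(μ − σ²) = exp(1.65) = 5.207.
Mean = exp(μ + σ²/2) = exp(2.085) = 8.045.
Right-skewed posterior ⇒ mode < mean.

θ_MAP = 5.207, E[θ|data] = 8.045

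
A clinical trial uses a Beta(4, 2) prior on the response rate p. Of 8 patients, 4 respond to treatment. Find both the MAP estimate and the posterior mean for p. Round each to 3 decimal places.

Posterior: Beta(4+4, 2+4) = Beta(8, 6).
Mode = (8−1)/(8+6−2) = 7/12 = 0.583.
Mean = 8/(8+6) = 8/14 = 0.571.

MAP = 0.583, posterior mean = 0.571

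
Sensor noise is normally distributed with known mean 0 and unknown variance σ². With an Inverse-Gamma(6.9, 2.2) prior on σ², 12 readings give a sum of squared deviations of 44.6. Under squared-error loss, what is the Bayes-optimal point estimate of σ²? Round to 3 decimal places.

Posterior: Inverse-Gamma(shape = 6.9+12/2 = 12.9, scale = 2.2+44.6/2 = 24.5).
Mode = β/(α+1) = 24.5/13.9 = 1.763.
Mean = β/(α−1) = 24.5/11.9 = 2.059.
Squared-error loss ⇒ the optimal estimator is the posterior mean.

2.059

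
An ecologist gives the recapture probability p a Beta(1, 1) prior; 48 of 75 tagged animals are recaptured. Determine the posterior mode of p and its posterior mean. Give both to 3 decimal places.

Posterior: Beta(1+48, 1+27) = Beta(49, 28).
Mode = (49−1)/(49+28−2) = 48/75 = 0.640.
With a flat prior the MAP equals the MLE, 48/75.
Mean = 49/(49+28) = 49/77 = 0.636.

MAP = 0.640; posterior mean = 0.636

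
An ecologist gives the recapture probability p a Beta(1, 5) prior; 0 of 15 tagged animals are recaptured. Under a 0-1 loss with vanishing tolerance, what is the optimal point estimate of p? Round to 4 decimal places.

0.0000

Posterior: Beta(1+0, 5+15) = Beta(1, 20).
Since α = 1 ≤ 1 and β > 1, the Beta density is monotone decreasing on [0,1]; the mode is at 0.
Mean = 1/(1+20) = 0.0476.
This is the posterior mode — the MAP estimate.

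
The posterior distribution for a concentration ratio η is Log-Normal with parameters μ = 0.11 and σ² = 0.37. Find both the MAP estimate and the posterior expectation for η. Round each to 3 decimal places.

MAP: 0.771. Posterior mean: 1.343.

Mode = exp(μ − σ²) = exp(-0.26) = 0.771.
Mean = exp(μ + σ²/2) = exp(0.295) = 1.343.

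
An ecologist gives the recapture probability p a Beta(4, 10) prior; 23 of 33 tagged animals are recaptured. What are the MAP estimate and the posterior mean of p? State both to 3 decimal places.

Posterior: Beta(4+23, 10+10) = Beta(27, 20).
Mode = (27−1)/(27+20−2) = 26/45 = 0.578.
Mean = 27/(27+20) = 27/47 = 0.574.
The posterior is left-skewed, so the mode exceeds the mean.

MAP = 0.578, posterior mean = 0.574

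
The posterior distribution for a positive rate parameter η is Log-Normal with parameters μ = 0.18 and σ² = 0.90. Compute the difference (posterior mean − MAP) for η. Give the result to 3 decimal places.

1.391

Mode = exp(μ − σ²) = exp(-0.72) = 0.487.
Mean = exp(μ + σ²/2) = exp(0.630) = 1.878.
Difference = 1.878 − 0.487 = 1.391.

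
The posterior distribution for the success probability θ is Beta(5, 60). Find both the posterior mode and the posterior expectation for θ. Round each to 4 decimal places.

Mode = (5−1)/(5+60−2) = 4/63 = 0.0635.
Mean = 5/(5+60) = 5/65 = 0.0769.

MAP = 0.0635, posterior mean = 0.0769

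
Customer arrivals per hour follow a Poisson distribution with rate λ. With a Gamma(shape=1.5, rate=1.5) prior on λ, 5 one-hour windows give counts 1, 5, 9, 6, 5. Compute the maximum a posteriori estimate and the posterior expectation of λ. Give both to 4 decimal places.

maximum a posteriori estimate = 4.0769, posterior expectation = 4.2308

Σ counts = 26. Posterior: Gamma(shape = 1.5+26 = 27.5, rate = 1.5+5 = 6.5).
Mode = (α−1)/β = 26.5/6.5 = 4.0769.
Mean = α/β = 27.5/6.5 = 4.2308.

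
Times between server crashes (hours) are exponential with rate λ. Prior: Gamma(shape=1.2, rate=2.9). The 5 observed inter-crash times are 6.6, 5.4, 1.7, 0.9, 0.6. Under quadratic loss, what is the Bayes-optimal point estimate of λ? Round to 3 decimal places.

0.343

Σ times = 15.2. Posterior: Gamma(shape = 1.2+5 = 6.2, rate = 2.9+15.2 = 18.1).
Mode = (α−1)/β = 5.2/18.1 = 0.287.
Mean = α/β = 6.2/18.1 = 0.343.
Quadratic loss ⇒ the optimal estimator is the posterior mean.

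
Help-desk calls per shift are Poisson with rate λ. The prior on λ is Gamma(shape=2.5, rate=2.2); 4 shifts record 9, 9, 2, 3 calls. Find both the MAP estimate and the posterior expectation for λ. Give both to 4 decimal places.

Σ counts = 23. Posterior: Gamma(shape = 2.5+23 = 25.5, rate = 2.2+4 = 6.2).
Mode = (α−1)/β = 24.5/6.2 = 3.9516.
Mean = α/β = 25.5/6.2 = 4.1129.
Right-skewed posterior ⇒ mode < mean.

MAP = 3.9516; posterior mean = 4.1129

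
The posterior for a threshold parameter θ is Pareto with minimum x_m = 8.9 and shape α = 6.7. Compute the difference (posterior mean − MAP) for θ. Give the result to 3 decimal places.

1.561

The Pareto density is strictly decreasing on [x_m, ∞), so the mode is x_m = 8.900.
Mean = α·x_m/(α−1) = 6.7·8.9/5.7 = 10.461.
Difference = 10.461 − 8.900 = 1.561.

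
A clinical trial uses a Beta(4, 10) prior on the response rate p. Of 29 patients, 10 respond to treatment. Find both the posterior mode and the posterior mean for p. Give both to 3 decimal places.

MAP = 0.317; posterior mean = 0.326

Posterior: Beta(4+10, 10+19) = Beta(14, 29).
Mode = (14−1)/(14+29−2) = 13/41 = 0.317.
Mean = 14/(14+29) = 14/43 = 0.326.
The mean is pulled above the mode by the posterior's right skew.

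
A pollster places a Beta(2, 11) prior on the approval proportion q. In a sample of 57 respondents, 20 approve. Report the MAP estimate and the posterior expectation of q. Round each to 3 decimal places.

MAP = 0.309; posterior mean = 0.314

Posterior: Beta(2+20, 11+37) = Beta(22, 48).
Mode = (22−1)/(22+48−2) = 21/68 = 0.309.
Mean = 22/(22+48) = 22/70 = 0.314.
The posterior is right-skewed, so the mean exceeds the mode.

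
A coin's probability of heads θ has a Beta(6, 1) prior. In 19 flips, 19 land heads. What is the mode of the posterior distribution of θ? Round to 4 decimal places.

Posterior: Beta(6+19, 1+0) = Beta(25, 1).
Since β = 1 ≤ 1 and α > 1, the Beta density is monotone increasing on [0,1]; the mode is at 1.
Mean = 25/(25+1) = 0.9615.
This is the posterior mode — the MAP estimate.

1.0000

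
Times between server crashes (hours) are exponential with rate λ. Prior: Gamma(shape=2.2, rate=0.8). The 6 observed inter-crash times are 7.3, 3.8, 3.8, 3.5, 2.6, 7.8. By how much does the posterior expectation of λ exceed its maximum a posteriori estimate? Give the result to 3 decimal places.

Σ times = 28.8. Posterior: Gamma(shape = 2.2+6 = 8.2, rate = 0.8+28.8 = 29.6).
Mode = (α−1)/β = 7.2/29.6 = 0.243.
Mean = α/β = 8.2/29.6 = 0.277.
Difference = 0.277 − 0.243 = 0.034.
The posterior is right-skewed, so the mean exceeds the mode.

0.034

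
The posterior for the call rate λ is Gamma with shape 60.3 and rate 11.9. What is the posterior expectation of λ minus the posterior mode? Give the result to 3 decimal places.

Mode = (α−1)/β = 59.3/11.9 = 4.983.
Mean = α/β = 60.3/11.9 = 5.067.
Difference = 5.067 − 4.983 = 0.084.

0.084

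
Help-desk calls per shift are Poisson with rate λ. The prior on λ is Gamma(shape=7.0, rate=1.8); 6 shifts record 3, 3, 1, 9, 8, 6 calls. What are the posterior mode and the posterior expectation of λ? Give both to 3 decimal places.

MAP = 4.615, posterior mean = 4.744

Σ counts = 30. Posterior: Gamma(shape = 7.0+30 = 37.0, rate = 1.8+6 = 7.8).
Mode = (α−1)/β = 36.0/7.8 = 4.615.
Mean = α/β = 37.0/7.8 = 4.744.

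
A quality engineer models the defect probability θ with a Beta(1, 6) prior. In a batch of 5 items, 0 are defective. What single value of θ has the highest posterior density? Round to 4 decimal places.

0.0000

Posterior: Beta(1+0, 6+5) = Beta(1, 11).
Since α = 1 ≤ 1 and β > 1, the Beta density is monotone decreasing on [0,1]; the mode is at 0.
Mean = 1/(1+11) = 0.0833.
This is the posterior mode — the MAP estimate.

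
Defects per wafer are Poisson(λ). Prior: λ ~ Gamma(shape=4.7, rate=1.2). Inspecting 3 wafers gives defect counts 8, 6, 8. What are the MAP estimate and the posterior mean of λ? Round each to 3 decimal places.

Σ counts = 22. Posterior: Gamma(shape = 4.7+22 = 26.7, rate = 1.2+3 = 4.2).
Mode = (α−1)/β = 25.7/4.2 = 6.119.
Mean = α/β = 26.7/4.2 = 6.357.
The mean is pulled above the mode by the posterior's right skew.

λ_MAP = 6.119, E[λ|data] = 6.357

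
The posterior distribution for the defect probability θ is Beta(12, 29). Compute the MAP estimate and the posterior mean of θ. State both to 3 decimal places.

Mode = (12−1)/(12+29−2) = 11/39 = 0.282.
Mean = 12/(12+29) = 12/41 = 0.293.
The posterior is right-skewed, so the mean exceeds the mode.

MAP = 0.282, posterior mean = 0.293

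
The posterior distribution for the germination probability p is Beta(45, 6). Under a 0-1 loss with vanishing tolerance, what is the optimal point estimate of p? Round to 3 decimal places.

0.898

Mode = (45−1)/(45+6−2) = 44/49 = 0.898.
Mean = 45/(45+6) = 45/51 = 0.882.
This is the posterior mode — the MAP estimate.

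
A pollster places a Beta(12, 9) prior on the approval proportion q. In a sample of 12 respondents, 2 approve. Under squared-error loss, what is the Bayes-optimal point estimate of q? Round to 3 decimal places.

0.424

Posterior: Beta(12+2, 9+10) = Beta(14, 19).
Mode = (14−1)/(14+19−2) = 13/31 = 0.419.
Mean = 14/(14+19) = 14/33 = 0.424.
Squared-error loss ⇒ the optimal estimator is the posterior mean.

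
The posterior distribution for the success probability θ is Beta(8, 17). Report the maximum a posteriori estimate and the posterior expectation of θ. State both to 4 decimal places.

MAP: 0.3043. Posterior mean: 0.3200.

Mode = (8−1)/(8+17−2) = 7/23 = 0.3043.
Mean = 8/(8+17) = 8/25 = 0.3200.
Mean > mode: the posterior has a right tail.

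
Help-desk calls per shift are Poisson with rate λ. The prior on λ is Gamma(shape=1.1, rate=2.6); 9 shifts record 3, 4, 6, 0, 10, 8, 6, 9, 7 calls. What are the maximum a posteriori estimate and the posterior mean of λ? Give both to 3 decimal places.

Σ counts = 53. Posterior: Gamma(shape = 1.1+53 = 54.1, rate = 2.6+9 = 11.6).
Mode = (α−1)/β = 53.1/11.6 = 4.578.
Mean = α/β = 54.1/11.6 = 4.664.

maximum a posteriori estimate = 4.578, posterior mean = 4.664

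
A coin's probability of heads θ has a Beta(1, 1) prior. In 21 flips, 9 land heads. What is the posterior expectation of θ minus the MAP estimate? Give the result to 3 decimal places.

0.006

Posterior: Beta(1+9, 1+12) = Beta(10, 13).
Mode = (10−1)/(10+13−2) = 9/21 = 0.429.
Mean = 10/(10+13) = 10/23 = 0.435.
Difference = 0.435 − 0.429 = 0.006.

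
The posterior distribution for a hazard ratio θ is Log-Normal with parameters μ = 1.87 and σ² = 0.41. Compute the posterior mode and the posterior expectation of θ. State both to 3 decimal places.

Mode = exp(μ − σ²) = exp(1.46) = 4.306.
Mean = exp(μ + σ²/2) = exp(2.075) = 7.965.
The posterior is right-skewed, so the mean exceeds the mode.

MAP = 4.306, posterior mean = 7.965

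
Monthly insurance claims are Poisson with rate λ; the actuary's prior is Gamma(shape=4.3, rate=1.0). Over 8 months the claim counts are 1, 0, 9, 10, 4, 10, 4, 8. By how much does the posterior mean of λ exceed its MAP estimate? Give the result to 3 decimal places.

Σ counts = 46. Posterior: Gamma(shape = 4.3+46 = 50.3, rate = 1.0+8 = 9.0).
Mode = (α−1)/β = 49.3/9.0 = 5.478.
Mean = α/β = 50.3/9.0 = 5.589.
Difference = 5.589 − 5.478 = 0.111.

0.111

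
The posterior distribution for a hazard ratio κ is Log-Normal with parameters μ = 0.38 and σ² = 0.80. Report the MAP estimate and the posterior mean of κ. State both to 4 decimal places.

Mode = exp(μ − σ²) = exp(-0.42) = 0.6570.
Mean = exp(μ + σ²/2) = exp(0.780) = 2.1815.

MAP = 0.6570; posterior mean = 2.1815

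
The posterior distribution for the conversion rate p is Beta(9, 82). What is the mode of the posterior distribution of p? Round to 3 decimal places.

Mode = (9−1)/(9+82−2) = 8/89 = 0.090.
Mean = 9/(9+82) = 9/91 = 0.099.
This is the posterior mode — the MAP estimate.

0.090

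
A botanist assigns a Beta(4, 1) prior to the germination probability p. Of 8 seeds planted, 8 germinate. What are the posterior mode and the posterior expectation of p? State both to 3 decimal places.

MAP = 1.000; posterior mean = 0.923

Posterior: Beta(4+8, 1+0) = Beta(12, 1).
Since β = 1 ≤ 1 and α > 1, the Beta density is monotone increasing on [0,1]; the mode is at 1.
Mean = 12/(12+1) = 0.923.
Left-skewed posterior ⇒ mean < mode.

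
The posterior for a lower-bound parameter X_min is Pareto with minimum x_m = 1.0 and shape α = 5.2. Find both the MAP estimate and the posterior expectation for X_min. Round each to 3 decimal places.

X_min_MAP = 1.000, E[X_min|data] = 1.238

The Pareto density is strictly decreasing on [x_m, ∞), so the mode is x_m = 1.000.
Mean = α·x_m/(α−1) = 5.2·1.0/4.2 = 1.238.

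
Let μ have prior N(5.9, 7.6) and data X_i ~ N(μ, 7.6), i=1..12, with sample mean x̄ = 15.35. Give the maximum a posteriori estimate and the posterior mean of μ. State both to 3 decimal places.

Posterior for μ is Normal. Precision-weighted mean: (1/7.6·5.9 + 12/7.6·15.35) / (1/7.6 + 12/7.6) = 14.623.
A Normal posterior is symmetric, so mode = mean.

MAP = 14.623, posterior mean = 14.623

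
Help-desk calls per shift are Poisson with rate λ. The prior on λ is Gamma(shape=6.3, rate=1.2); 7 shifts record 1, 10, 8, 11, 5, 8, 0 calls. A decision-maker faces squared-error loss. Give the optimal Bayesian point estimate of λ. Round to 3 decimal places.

6.012

Σ counts = 43. Posterior: Gamma(shape = 6.3+43 = 49.3, rate = 1.2+7 = 8.2).
Mode = (α−1)/β = 48.3/8.2 = 5.890.
Mean = α/β = 49.3/8.2 = 6.012.
Squared-error loss ⇒ the optimal estimator is the posterior mean.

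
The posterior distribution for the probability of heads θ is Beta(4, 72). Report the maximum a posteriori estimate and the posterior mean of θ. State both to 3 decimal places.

MAP = 0.041; posterior mean = 0.053

Mode = (4−1)/(4+72−2) = 3/74 = 0.041.
Mean = 4/(4+72) = 4/76 = 0.053.
The mean is pulled above the mode by the posterior's right skew.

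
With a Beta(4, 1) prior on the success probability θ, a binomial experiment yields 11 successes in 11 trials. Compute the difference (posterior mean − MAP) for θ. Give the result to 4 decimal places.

Posterior: Beta(4+11, 1+0) = Beta(15, 1).
Since β = 1 ≤ 1 and α > 1, the Beta density is monotone increasing on [0,1]; the mode is at 1.
Mean = 15/(15+1) = 0.9375.
Difference = 0.9375 − 1.0000 = -0.0625.

-0.0625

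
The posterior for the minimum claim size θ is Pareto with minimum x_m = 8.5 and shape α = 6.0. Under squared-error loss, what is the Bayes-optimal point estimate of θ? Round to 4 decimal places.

The Pareto density is strictly decreasing on [x_m, ∞), so the mode is x_m = 8.5000.
Mean = α·x_m/(α−1) = 6.0·8.5/5.0 = 10.2000.
Squared-error loss ⇒ the optimal estimator is the posterior mean.

10.2000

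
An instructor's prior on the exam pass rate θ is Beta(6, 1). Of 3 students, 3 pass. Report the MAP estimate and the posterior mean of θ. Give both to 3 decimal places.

MAP = 1.000, posterior mean = 0.900

Posterior: Beta(6+3, 1+0) = Beta(9, 1).
Since β = 1 ≤ 1 and α > 1, the Beta density is monotone increasing on [0,1]; the mode is at 1.
Mean = 9/(9+1) = 0.900.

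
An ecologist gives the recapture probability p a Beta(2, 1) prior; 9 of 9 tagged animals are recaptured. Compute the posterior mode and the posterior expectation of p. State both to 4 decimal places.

Posterior: Beta(2+9, 1+0) = Beta(11, 1).
Since β = 1 ≤ 1 and α > 1, the Beta density is monotone increasing on [0,1]; the mode is at 1.
Mean = 11/(11+1) = 0.9167.
Mode > mean: the posterior has a left tail.

p_MAP = 1.0000, E[p|data] = 0.9167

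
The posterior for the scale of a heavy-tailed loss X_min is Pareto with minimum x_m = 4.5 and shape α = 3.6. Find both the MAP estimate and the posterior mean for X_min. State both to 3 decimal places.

MAP = 4.500; posterior mean = 6.231

The Pareto density is strictly decreasing on [x_m, ∞), so the mode is x_m = 4.500.
Mean = α·x_m/(α−1) = 3.6·4.5/2.6 = 6.231.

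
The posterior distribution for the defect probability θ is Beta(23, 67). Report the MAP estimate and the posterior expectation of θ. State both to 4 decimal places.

Mode = (23−1)/(23+67−2) = 22/88 = 0.2500.
Mean = 23/(23+67) = 23/90 = 0.2556.

MAP estimate = 0.2500, posterior expectation = 0.2556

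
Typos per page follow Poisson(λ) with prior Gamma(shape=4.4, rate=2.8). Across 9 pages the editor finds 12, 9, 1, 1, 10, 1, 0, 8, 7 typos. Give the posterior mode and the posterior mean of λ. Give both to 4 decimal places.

Σ counts = 49. Posterior: Gamma(shape = 4.4+49 = 53.4, rate = 2.8+9 = 11.8).
Mode = (α−1)/β = 52.4/11.8 = 4.4407.
Mean = α/β = 53.4/11.8 = 4.5254.
The mean is pulled above the mode by the posterior's right skew.

MAP = 4.4407, posterior mean = 4.5254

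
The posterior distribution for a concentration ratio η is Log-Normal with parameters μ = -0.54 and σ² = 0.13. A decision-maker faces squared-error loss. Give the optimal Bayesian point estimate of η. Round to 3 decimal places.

0.622

Mode = exp(μ − σ²) = exp(-0.67) = 0.512.
Mean = exp(μ + σ²/2) = exp(-0.475) = 0.622.
Squared-error loss ⇒ the optimal estimator is the posterior mean.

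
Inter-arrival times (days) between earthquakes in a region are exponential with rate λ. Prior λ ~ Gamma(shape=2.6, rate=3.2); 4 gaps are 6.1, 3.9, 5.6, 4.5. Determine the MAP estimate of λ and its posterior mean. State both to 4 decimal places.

Σ times = 20.1. Posterior: Gamma(shape = 2.6+4 = 6.6, rate = 3.2+20.1 = 23.3).
Mode = (α−1)/β = 5.6/23.3 = 0.2403.
Mean = α/β = 6.6/23.3 = 0.2833.

λ_MAP = 0.2403, E[λ|data] = 0.2833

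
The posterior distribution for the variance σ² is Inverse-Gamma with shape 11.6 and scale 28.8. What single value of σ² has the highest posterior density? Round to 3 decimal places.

Mode = β/(α+1) = 28.8/12.6 = 2.286.
Mean = β/(α−1) = 28.8/10.6 = 2.717.
This is the posterior mode — the MAP estimate.

2.286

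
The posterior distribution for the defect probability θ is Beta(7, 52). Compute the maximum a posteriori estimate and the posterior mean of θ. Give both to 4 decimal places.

maximum a posteriori estimate = 0.1053, posterior mean = 0.1186

Mode = (7−1)/(7+52−2) = 6/57 = 0.1053.
Mean = 7/(7+52) = 7/59 = 0.1186.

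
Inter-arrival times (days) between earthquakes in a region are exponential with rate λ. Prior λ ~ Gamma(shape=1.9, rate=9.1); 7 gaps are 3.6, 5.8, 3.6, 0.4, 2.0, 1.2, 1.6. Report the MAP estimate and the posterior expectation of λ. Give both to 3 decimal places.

Σ times = 18.2. Posterior: Gamma(shape = 1.9+7 = 8.9, rate = 9.1+18.2 = 27.3).
Mode = (α−1)/β = 7.9/27.3 = 0.289.
Mean = α/β = 8.9/27.3 = 0.326.
The mean is pulled above the mode by the posterior's right skew.

MAP = 0.289, posterior mean = 0.326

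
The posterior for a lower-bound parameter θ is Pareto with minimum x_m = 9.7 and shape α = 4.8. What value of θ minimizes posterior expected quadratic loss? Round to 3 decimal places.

The Pareto density is strictly decreasing on [x_m, ∞), so the mode is x_m = 9.700.
Mean = α·x_m/(α−1) = 4.8·9.7/3.8 = 12.253.
Quadratic loss ⇒ the optimal estimator is the posterior mean.

12.253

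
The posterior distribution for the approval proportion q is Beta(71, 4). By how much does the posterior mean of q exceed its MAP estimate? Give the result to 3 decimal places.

-0.012

Mode = (71−1)/(71+4−2) = 70/73 = 0.959.
Mean = 71/(71+4) = 71/75 = 0.947.
Difference = 0.947 − 0.959 = -0.012.
The mean is pulled below the mode by the posterior's left skew.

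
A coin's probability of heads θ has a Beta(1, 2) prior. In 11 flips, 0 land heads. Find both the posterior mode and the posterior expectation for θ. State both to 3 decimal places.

Posterior: Beta(1+0, 2+11) = Beta(1, 13).
Since α = 1 ≤ 1 and β > 1, the Beta density is monotone decreasing on [0,1]; the mode is at 0.
Mean = 1/(1+13) = 0.071.

posterior mode = 0.000, posterior expectation = 0.071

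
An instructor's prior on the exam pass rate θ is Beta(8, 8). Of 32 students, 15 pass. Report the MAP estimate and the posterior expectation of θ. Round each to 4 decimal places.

MAP = 0.4783; posterior mean = 0.4792

Posterior: Beta(8+15, 8+17) = Beta(23, 25).
Mode = (23−1)/(23+25−2) = 22/46 = 0.4783.
Mean = 23/(23+25) = 23/48 = 0.4792.
Mean > mode: the posterior has a right tail.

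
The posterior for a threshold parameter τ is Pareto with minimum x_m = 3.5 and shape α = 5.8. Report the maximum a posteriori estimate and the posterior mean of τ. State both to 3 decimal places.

MAP: 3.500. Posterior mean: 4.229.

The Pareto density is strictly decreasing on [x_m, ∞), so the mode is x_m = 3.500.
Mean = α·x_m/(α−1) = 5.8·3.5/4.8 = 4.229.
Right-skewed posterior ⇒ mode < mean.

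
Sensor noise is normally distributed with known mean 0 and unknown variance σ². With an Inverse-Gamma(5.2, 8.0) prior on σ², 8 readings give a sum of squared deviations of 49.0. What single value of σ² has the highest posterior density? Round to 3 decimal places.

Posterior: Inverse-Gamma(shape = 5.2+8/2 = 9.2, scale = 8.0+49.0/2 = 32.5).
Mode = β/(α+1) = 32.5/10.2 = 3.186.
Mean = β/(α−1) = 32.5/8.2 = 3.963.
This is the posterior mode — the MAP estimate.

3.186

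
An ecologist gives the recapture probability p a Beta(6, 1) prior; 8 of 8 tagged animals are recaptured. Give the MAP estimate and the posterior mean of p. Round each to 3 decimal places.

Posterior: Beta(6+8, 1+0) = Beta(14, 1).
Since β = 1 ≤ 1 and α > 1, the Beta density is monotone increasing on [0,1]; the mode is at 1.
Mean = 14/(14+1) = 0.933.

MAP = 1.000, posterior mean = 0.933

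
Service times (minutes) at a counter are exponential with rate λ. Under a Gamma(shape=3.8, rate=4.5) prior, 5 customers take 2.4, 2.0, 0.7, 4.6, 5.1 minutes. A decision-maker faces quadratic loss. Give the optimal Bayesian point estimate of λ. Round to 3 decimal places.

0.456

Σ times = 14.8. Posterior: Gamma(shape = 3.8+5 = 8.8, rate = 4.5+14.8 = 19.3).
Mode = (α−1)/β = 7.8/19.3 = 0.404.
Mean = α/β = 8.8/19.3 = 0.456.
Quadratic loss ⇒ the optimal estimator is the posterior mean.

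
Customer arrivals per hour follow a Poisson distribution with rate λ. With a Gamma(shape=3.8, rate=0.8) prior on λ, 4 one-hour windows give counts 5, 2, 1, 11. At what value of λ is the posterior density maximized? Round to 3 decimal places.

4.542

Σ counts = 19. Posterior: Gamma(shape = 3.8+19 = 22.8, rate = 0.8+4 = 4.8).
Mode = (α−1)/β = 21.8/4.8 = 4.542.
Mean = α/β = 22.8/4.8 = 4.750.
This is the posterior mode — the MAP estimate.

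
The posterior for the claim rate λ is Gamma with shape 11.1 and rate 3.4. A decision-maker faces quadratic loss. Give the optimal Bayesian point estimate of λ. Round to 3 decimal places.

Mode = (α−1)/β = 10.1/3.4 = 2.971.
Mean = α/β = 11.1/3.4 = 3.265.
Quadratic loss ⇒ the optimal estimator is the posterior mean.

3.265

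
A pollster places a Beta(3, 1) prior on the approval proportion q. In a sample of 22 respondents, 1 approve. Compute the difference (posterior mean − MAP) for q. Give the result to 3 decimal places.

Posterior: Beta(3+1, 1+21) = Beta(4, 22).
Mode = (4−1)/(4+22−2) = 3/24 = 0.125.
Mean = 4/(4+22) = 4/26 = 0.154.
Difference = 0.154 − 0.125 = 0.029.

0.029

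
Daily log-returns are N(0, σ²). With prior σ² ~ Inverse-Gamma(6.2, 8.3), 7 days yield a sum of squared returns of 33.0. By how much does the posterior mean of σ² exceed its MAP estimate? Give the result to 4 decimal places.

Posterior: Inverse-Gamma(shape = 6.2+7/2 = 9.7, scale = 8.3+33.0/2 = 24.8).
Mode = β/(α+1) = 24.8/10.7 = 2.3178.
Mean = β/(α−1) = 24.8/8.7 = 2.8506.
Difference = 2.8506 − 2.3178 = 0.5328.
Right-skewed posterior ⇒ mode < mean.

0.5328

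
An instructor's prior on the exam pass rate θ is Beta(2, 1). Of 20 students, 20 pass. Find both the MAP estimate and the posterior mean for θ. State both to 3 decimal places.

MAP = 1.000; posterior mean = 0.957

Posterior: Beta(2+20, 1+0) = Beta(22, 1).
Since β = 1 ≤ 1 and α > 1, the Beta density is monotone increasing on [0,1]; the mode is at 1.
Mean = 22/(22+1) = 0.957.
The posterior is left-skewed, so the mode exceeds the mean.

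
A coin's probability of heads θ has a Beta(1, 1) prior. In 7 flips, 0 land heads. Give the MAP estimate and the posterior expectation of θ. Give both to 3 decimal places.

θ_MAP = 0.000, E[θ|data] = 0.111

Posterior: Beta(1+0, 1+7) = Beta(1, 8).
Since α = 1 ≤ 1 and β > 1, the Beta density is monotone decreasing on [0,1]; the mode is at 0.
Mean = 1/(1+8) = 0.111.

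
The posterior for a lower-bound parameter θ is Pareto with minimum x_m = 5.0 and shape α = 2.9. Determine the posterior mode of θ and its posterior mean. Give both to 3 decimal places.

The Pareto density is strictly decreasing on [x_m, ∞), so the mode is x_m = 5.000.
Mean = α·x_m/(α−1) = 2.9·5.0/1.9 = 7.632.

MAP = 5.000; posterior mean = 7.632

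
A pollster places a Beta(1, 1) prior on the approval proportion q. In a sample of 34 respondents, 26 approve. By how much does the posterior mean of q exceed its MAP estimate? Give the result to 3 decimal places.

Posterior: Beta(1+26, 1+8) = Beta(27, 9).
Mode = (27−1)/(27+9−2) = 26/34 = 0.765.
With a flat prior the MAP equals the MLE, 26/34.
Mean = 27/(27+9) = 27/36 = 0.750.
Difference = 0.750 − 0.765 = -0.015.
The mean is pulled below the mode by the posterior's left skew.

-0.015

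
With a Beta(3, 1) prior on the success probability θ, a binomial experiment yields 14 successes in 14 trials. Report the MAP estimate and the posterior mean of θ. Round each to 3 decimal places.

MAP estimate = 1.000, posterior mean = 0.944

Posterior: Beta(3+14, 1+0) = Beta(17, 1).
Since β = 1 ≤ 1 and α > 1, the Beta density is monotone increasing on [0,1]; the mode is at 1.
Mean = 17/(17+1) = 0.944.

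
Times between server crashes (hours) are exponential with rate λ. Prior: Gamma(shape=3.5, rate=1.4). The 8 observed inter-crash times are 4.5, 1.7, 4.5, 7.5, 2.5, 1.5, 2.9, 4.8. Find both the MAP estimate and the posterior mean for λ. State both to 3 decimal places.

Σ times = 29.9. Posterior: Gamma(shape = 3.5+8 = 11.5, rate = 1.4+29.9 = 31.3).
Mode = (α−1)/β = 10.5/31.3 = 0.335.
Mean = α/β = 11.5/31.3 = 0.367.

MAP = 0.335; posterior mean = 0.367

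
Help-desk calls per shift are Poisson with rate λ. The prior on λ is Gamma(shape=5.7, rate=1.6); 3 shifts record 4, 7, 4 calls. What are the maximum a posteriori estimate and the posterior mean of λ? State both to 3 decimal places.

Σ counts = 15. Posterior: Gamma(shape = 5.7+15 = 20.7, rate = 1.6+3 = 4.6).
Mode = (α−1)/β = 19.7/4.6 = 4.283.
Mean = α/β = 20.7/4.6 = 4.500.
Right-skewed posterior ⇒ mode < mean.

MAP: 4.283. Posterior mean: 4.500.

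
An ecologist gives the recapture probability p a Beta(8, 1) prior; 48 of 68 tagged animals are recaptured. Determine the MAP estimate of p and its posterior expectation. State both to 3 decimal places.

MAP = 0.733, posterior mean = 0.727

Posterior: Beta(8+48, 1+20) = Beta(56, 21).
Mode = (56−1)/(56+21−2) = 55/75 = 0.733.
Mean = 56/(56+21) = 56/77 = 0.727.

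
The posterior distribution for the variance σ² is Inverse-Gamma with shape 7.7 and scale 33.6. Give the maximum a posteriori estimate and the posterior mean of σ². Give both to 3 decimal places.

σ²_MAP = 3.862, E[σ²|data] = 5.015

Mode = β/(α+1) = 33.6/8.7 = 3.862.
Mean = β/(α−1) = 33.6/6.7 = 5.015.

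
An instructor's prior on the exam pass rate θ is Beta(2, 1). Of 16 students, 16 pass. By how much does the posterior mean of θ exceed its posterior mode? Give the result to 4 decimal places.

-0.0526

Posterior: Beta(2+16, 1+0) = Beta(18, 1).
Since β = 1 ≤ 1 and α > 1, the Beta density is monotone increasing on [0,1]; the mode is at 1.
Mean = 18/(18+1) = 0.9474.
Difference = 0.9474 − 1.0000 = -0.0526.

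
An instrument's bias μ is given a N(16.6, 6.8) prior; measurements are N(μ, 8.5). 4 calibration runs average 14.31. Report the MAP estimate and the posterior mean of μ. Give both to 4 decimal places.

Posterior for μ is Normal. Precision-weighted mean: (1/6.8·16.6 + 4/8.5·14.31) / (1/6.8 + 4/8.5) = 14.8552.
A Normal posterior is symmetric, so mode = mean.

MAP = 14.8552, posterior mean = 14.8552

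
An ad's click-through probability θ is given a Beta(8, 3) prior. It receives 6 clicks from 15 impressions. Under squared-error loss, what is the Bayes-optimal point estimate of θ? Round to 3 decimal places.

Posterior: Beta(8+6, 3+9) = Beta(14, 12).
Mode = (14−1)/(14+12−2) = 13/24 = 0.542.
Mean = 14/(14+12) = 14/26 = 0.538.
Squared-error loss ⇒ the optimal estimator is the posterior mean.

0.538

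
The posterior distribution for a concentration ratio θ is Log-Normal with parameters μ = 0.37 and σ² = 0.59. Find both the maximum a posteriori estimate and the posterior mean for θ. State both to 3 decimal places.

MAP = 0.803; posterior mean = 1.944

Mode = exp(μ − σ²) = exp(-0.22) = 0.803.
Mean = exp(μ + σ²/2) = exp(0.665) = 1.944.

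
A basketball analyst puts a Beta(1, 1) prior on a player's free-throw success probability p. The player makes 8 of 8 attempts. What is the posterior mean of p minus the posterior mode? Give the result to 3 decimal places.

-0.100

Posterior: Beta(1+8, 1+0) = Beta(9, 1).
Since β = 1 ≤ 1 and α > 1, the Beta density is monotone increasing on [0,1]; the mode is at 1.
Mean = 9/(9+1) = 0.900.
Difference = 0.900 − 1.000 = -0.100.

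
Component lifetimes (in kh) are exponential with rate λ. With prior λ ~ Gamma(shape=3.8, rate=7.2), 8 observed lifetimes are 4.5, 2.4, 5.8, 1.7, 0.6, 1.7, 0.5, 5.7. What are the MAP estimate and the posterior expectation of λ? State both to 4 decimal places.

MAP = 0.3588, posterior mean = 0.3920

Σ times = 22.9. Posterior: Gamma(shape = 3.8+8 = 11.8, rate = 7.2+22.9 = 30.1).
Mode = (α−1)/β = 10.8/30.1 = 0.3588.
Mean = α/β = 11.8/30.1 = 0.3920.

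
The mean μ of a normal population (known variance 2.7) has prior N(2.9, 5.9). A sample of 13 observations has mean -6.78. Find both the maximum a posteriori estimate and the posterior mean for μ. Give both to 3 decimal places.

Posterior for μ is Normal. Precision-weighted mean: (1/5.9·2.9 + 13/2.7·-6.78) / (1/5.9 + 13/2.7) = -6.451.
A Normal posterior is symmetric, so mode = mean.

MAP = -6.451; posterior mean = -6.451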